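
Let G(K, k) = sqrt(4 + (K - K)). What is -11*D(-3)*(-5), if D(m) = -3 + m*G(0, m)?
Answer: -495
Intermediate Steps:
G(K, k) = 2 (G(K, k) = sqrt(4 + 0) = sqrt(4) = 2)
D(m) = -3 + 2*m (D(m) = -3 + m*2 = -3 + 2*m)
-11*D(-3)*(-5) = -11*(-3 + 2*(-3))*(-5) = -11*(-3 - 6)*(-5) = -11*(-9)*(-5) = 99*(-5) = -495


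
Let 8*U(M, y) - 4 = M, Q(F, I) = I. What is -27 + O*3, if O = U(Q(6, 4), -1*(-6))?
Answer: -24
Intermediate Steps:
U(M, y) = ½ + M/8
O = 1 (O = ½ + (⅛)*4 = ½ + ½ = 1)
-27 + O*3 = -27 + 1*3 = -27 + 3 = -24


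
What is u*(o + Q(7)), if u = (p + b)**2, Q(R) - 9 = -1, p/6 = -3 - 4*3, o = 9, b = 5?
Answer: 122825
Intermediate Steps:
p = -90 (p = 6*(-3 - 4*3) = 6*(-3 - 12) = 6*(-15) = -90)
Q(R) = 8 (Q(R) = 9 - 1 = 8)
u = 7225 (u = (-90 + 5)**2 = (-85)**2 = 7225)
u*(o + Q(7)) = 7225*(9 + 8) = 7225*17 = 122825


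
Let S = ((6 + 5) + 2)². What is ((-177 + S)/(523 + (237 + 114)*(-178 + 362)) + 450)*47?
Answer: 1377012674/65107 ≈ 21150.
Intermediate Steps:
S = 169 (S = (11 + 2)² = 13² = 169)
((-177 + S)/(523 + (237 + 114)*(-178 + 362)) + 450)*47 = ((-177 + 169)/(523 + (237 + 114)*(-178 + 362)) + 450)*47 = (-8/(523 + 351*184) + 450)*47 = (-8/(523 + 64584) + 450)*47 = (-8/65107 + 450)*47 = (29298142/65107)*47 = 1377012674/65107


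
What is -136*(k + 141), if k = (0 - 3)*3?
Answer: -17952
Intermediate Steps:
k = -9 (k = -3*3 = -9)
-136*(k + 141) = -136*(-9 + 141) = -136*132 = -17952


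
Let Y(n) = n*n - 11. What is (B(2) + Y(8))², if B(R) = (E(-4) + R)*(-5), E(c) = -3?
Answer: 3364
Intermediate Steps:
Y(n) = -11 + n² (Y(n) = n² - 11 = -11 + n²)
B(R) = 15 - 5*R (B(R) = (-3 + R)*(-5) = 15 - 5*R)
(B(2) + Y(8))² = ((15 - 5*2) + (-11 + 8²))² = ((15 - 10) + (-11 + 64))² = (5 + 53)² = 58² = 3364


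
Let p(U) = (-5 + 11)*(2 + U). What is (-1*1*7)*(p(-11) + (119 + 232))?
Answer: -2079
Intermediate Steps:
p(U) = 12 + 6*U (p(U) = 6*(2 + U) = 12 + 6*U)
(-1*1*7)*(p(-11) + (119 + 232)) = (-1*1*7)*((12 + 6*(-11)) + (119 + 232)) = (-1*7)*((12 - 66) + 351) = -7*(-54 + 351) = -7*297 = -2079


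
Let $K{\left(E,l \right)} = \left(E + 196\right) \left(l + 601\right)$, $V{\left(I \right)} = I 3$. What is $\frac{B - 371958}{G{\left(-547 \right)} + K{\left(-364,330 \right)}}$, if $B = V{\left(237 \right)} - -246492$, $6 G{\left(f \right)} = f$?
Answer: $\frac{149706}{187799} \approx 0.79716$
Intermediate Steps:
$V{\left(I \right)} = 3 I$
$G{\left(f \right)} = \frac{f}{6}$
$K{\left(E,l \right)} = \left(196 + E\right) \left(601 + l\right)$
$B = 247203$ ($B = 3 \cdot 237 - -246492 = 711 + 246492 = 247203$)
$\frac{B - 371958}{G{\left(-547 \right)} + K{\left(-364,330 \right)}} = \frac{247203 - 371958}{\frac{1}{6} \left(-547\right) + \left(117796 + 196 \cdot 330 + 601 \left(-364\right) - 120120\right)} = - \frac{124755}{- \frac{547}{6} + \left(117796 + 64680 - 218764 - 120120\right)} = - \frac{124755}{- \frac{547}{6} - 156408} = - \frac{124755}{- \frac{938995}{6}} = \left(-124755\right) \left(- \frac{6}{938995}\right) = \frac{149706}{187799}$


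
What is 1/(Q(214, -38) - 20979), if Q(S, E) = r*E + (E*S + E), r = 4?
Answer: -1/29301 ≈ -3.4129e-5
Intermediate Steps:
Q(S, E) = 5*E + E*S (Q(S, E) = 4*E + (E*S + E) = 4*E + (E + E*S) = 5*E + E*S)
1/(Q(214, -38) - 20979) = 1/(-38*(5 + 214) - 20979) = 1/(-38*219 - 20979) = 1/(-8322 - 20979) = 1/(-29301) = -1/29301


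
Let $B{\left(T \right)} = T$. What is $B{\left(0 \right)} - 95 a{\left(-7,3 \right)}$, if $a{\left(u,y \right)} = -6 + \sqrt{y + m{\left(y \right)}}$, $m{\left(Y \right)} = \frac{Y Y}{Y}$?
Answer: $570 - 95 \sqrt{6} \approx 337.3$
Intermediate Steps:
$m{\left(Y \right)} = Y$ ($m{\left(Y \right)} = \frac{Y^{2}}{Y} = Y$)
$a{\left(u,y \right)} = -6 + \sqrt{2} \sqrt{y}$ ($a{\left(u,y \right)} = -6 + \sqrt{y + y} = -6 + \sqrt{2 y} = -6 + \sqrt{2} \sqrt{y}$)
$B{\left(0 \right)} - 95 a{\left(-7,3 \right)} = 0 - 95 \left(-6 + \sqrt{2} \sqrt{3}\right) = 0 - 95 \left(-6 + \sqrt{6}\right) = 0 + \left(570 - 95 \sqrt{6}\right) = 570 - 95 \sqrt{6}$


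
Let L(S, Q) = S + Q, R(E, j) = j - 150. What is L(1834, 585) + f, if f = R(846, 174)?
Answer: 2443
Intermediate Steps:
R(E, j) = -150 + j
L(S, Q) = Q + S
f = 24 (f = -150 + 174 = 24)
L(1834, 585) + f = (585 + 1834) + 24 = 2419 + 24 = 2443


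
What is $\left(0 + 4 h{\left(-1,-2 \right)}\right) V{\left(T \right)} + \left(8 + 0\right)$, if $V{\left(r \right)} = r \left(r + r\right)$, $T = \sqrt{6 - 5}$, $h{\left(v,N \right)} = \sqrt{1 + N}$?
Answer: $8 + 8 i \approx 8.0 + 8.0 i$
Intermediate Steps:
$T = 1$ ($T = \sqrt{1} = 1$)
$V{\left(r \right)} = 2 r^{2}$ ($V{\left(r \right)} = r 2 r = 2 r^{2}$)
$\left(0 + 4 h{\left(-1,-2 \right)}\right) V{\left(T \right)} + \left(8 + 0\right) = \left(0 + 4 \sqrt{1 - 2}\right) 2 \cdot 1^{2} + \left(8 + 0\right) = \left(0 + 4 \sqrt{-1}\right) 2 \cdot 1 + 8 = \left(0 + 4 i\right) 2 + 8 = 4 i 2 + 8 = 8 i + 8 = 8 + 8 i$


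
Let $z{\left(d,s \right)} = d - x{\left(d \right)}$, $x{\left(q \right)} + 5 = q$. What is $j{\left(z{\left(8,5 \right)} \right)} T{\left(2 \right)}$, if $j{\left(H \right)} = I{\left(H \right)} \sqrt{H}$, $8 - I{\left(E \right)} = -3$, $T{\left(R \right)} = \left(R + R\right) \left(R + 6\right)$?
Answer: $352 \sqrt{5} \approx 787.1$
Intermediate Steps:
$T{\left(R \right)} = 2 R \left(6 + R\right)$
$x{\left(q \right)} = -5 + q$
$I{\left(E \right)} = 11$ ($I{\left(E \right)} = 8 - -3 = 8 + 3 = 11$)
$z{\left(d,s \right)} = 5$ ($z{\left(d,s \right)} = d - \left(-5 + d\right) = 5$)
$j{\left(H \right)} = 11 \sqrt{H}$
$j{\left(z{\left(8,5 \right)} \right)} T{\left(2 \right)} = 11 \sqrt{5} \cdot 2 \cdot 2 \left(6 + 2\right) = 11 \sqrt{5} \cdot 2 \cdot 2 \cdot 8 = 11 \sqrt{5} \cdot 32 = 352 \sqrt{5}$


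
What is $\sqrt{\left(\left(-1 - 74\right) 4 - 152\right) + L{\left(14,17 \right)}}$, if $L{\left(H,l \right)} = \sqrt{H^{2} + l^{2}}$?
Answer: $\sqrt{-452 + \sqrt{485}} \approx 20.736 i$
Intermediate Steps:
$\sqrt{\left(\left(-1 - 74\right) 4 - 152\right) + L{\left(14,17 \right)}} = \sqrt{\left(\left(-1 - 74\right) 4 - 152\right) + \sqrt{14^{2} + 17^{2}}} = \sqrt{\left(\left(-1 - 74\right) 4 - 152\right) + \sqrt{196 + 289}} = \sqrt{\left(\left(-75\right) 4 - 152\right) + \sqrt{485}} = \sqrt{\left(-300 - 152\right) + \sqrt{485}} = \sqrt{-452 + \sqrt{485}}$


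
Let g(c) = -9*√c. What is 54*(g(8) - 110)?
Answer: -5940 - 972*√2 ≈ -7314.6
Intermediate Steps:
54*(g(8) - 110) = 54*(-18*√2 - 110) = 54*(-110 - 18*√2) = -5940 - 972*√2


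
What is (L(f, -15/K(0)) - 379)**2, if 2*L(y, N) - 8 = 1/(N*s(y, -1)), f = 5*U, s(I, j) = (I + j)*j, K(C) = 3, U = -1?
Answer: 506295001/3600 ≈ 1.4064e+5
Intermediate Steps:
s(I, j) = j*(I + j)
f = -5 (f = 5*(-1) = -5)
L(y, N) = 4 + 1/(2*N*(1 - y)) (L(y, N) = 4 + 1/(2*((N*(-(y - 1))))) = 4 + 1/(2*((N*(-(-1 + y))))) = 4 + 1/(2*((N*(1 - y)))) = 4 + (1/(N*(1 - y)))/2 = 4 + 1/(2*N*(1 - y)))
(L(f, -15/K(0)) - 379)**2 = ((-1 + 8*(-15/3)*(-1 - 5))/(2*((-15/3))*(-1 - 5)) - 379)**2 = ((1/2)*(-1 + 8*(-15*1/3)*(-6))/(-15*1/3*(-6)) - 379)**2 = ((1/2)*(-1/6)*(-1 + 8*(-5)*(-6))/(-5) - 379)**2 = ((1/2)*(-1/5)*(-1/6)*(-1 + 240) - 379)**2 = ((1/2)*(-1/5)*(-1/6)*239 - 379)**2 = (239/60 - 379)**2 = (-22501/60)**2 = 506295001/3600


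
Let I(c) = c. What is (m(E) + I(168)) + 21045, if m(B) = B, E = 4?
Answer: 21217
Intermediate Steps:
(m(E) + I(168)) + 21045 = (4 + 168) + 21045 = 172 + 21045 = 21217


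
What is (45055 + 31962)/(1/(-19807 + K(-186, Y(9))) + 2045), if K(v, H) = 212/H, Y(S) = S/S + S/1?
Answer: 7619214793/202309800 ≈ 37.661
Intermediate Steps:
Y(S) = 1 + S (Y(S) = 1 + S*1 = 1 + S)
(45055 + 31962)/(1/(-19807 + K(-186, Y(9))) + 2045) = (45055 + 31962)/(1/(-19807 + 212/(1 + 9)) + 2045) = 77017/(1/(-19807 + 212/10) + 2045) = 77017/(1/(-19807 + 212*(1/10)) + 2045) = 77017/(1/(-19807 + 106/5) + 2045) = 77017/(1/(-98929/5) + 2045) = 77017/(-5/98929 + 2045) = 77017/(202309800/98929) = 77017*(98929/202309800) = 7619214793/202309800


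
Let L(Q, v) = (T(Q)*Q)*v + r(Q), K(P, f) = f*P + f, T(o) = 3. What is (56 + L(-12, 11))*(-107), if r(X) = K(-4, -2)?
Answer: 35738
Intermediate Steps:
K(P, f) = f + P*f (K(P, f) = P*f + f = f + P*f)
r(X) = 6 (r(X) = -2*(1 - 4) = -2*(-3) = 6)
L(Q, v) = 6 + 3*Q*v (L(Q, v) = (3*Q)*v + 6 = 3*Q*v + 6 = 6 + 3*Q*v)
(56 + L(-12, 11))*(-107) = (56 + (6 + 3*(-12)*11))*(-107) = (56 + (6 - 396))*(-107) = (56 - 390)*(-107) = -334*(-107) = 35738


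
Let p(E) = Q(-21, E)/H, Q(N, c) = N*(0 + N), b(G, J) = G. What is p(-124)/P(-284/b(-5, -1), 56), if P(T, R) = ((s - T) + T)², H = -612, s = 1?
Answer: -49/68 ≈ -0.72059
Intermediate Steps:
Q(N, c) = N² (Q(N, c) = N*N = N²)
P(T, R) = 1 (P(T, R) = ((1 - T) + T)² = 1² = 1)
p(E) = -49/68 (p(E) = (-21)²/(-612) = 441*(-1/612) = -49/68)
p(-124)/P(-284/b(-5, -1), 56) = -49/68/1 = -49/68*1 = -49/68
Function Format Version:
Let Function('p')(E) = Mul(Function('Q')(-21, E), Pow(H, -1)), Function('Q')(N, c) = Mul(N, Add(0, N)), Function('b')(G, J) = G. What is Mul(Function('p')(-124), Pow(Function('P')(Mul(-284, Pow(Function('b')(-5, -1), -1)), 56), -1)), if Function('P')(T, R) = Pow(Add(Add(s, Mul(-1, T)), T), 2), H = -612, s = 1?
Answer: Rational(-49, 68) ≈ -0.72059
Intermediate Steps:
Function('Q')(N, c) = Pow(N, 2) (Function('Q')(N, c) = Mul(N, N) = Pow(N, 2))
Function('P')(T, R) = 1 (Function('P')(T, R) = Pow(Add(Add(1, Mul(-1, T)), T), 2) = Pow(1, 2) = 1)
Function('p')(E) = Rational(-49, 68) (Function('p')(E) = Mul(Pow(-21, 2), Pow(-612, -1)) = Mul(441, Rational(-1, 612)) = Rational(-49, 68))
Mul(Function('p')(-124), Pow(Function('P')(Mul(-284, Pow(Function('b')(-5, -1), -1)), 56), -1)) = Mul(Rational(-49, 68), Pow(1, -1)) = Mul(Rational(-49, 68), 1) = Rational(-49, 68)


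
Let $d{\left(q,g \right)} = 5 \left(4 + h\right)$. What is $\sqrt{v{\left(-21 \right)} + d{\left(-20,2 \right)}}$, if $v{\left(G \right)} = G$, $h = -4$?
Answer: $i \sqrt{21} \approx 4.5826 i$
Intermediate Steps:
$d{\left(q,g \right)} = 0$ ($d{\left(q,g \right)} = 5 \left(4 - 4\right) = 5 \cdot 0 = 0$)
$\sqrt{v{\left(-21 \right)} + d{\left(-20,2 \right)}} = \sqrt{-21 + 0} = \sqrt{-21} = i \sqrt{21}$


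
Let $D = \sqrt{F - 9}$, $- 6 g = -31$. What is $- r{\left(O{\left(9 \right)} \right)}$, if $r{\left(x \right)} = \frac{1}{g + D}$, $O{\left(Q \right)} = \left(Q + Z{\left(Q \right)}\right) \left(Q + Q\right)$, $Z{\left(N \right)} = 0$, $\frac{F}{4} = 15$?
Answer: $\frac{186}{875} - \frac{36 \sqrt{51}}{875} \approx -0.081247$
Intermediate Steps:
$F = 60$ ($F = 4 \cdot 15 = 60$)
$g = \frac{31}{6}$ ($g = \left(- \frac{1}{6}\right) \left(-31\right) = \frac{31}{6} \approx 5.1667$)
$D = \sqrt{51}$ ($D = \sqrt{60 - 9} = \sqrt{51} \approx 7.1414$)
$O{\left(Q \right)} = 2 Q^{2}$ ($O{\left(Q \right)} = \left(Q + 0\right) \left(Q + Q\right) = Q 2 Q = 2 Q^{2}$)
$r{\left(x \right)} = \frac{1}{\frac{31}{6} + \sqrt{51}}$
$- r{\left(O{\left(9 \right)} \right)} = - (- \frac{186}{875} + \frac{36 \sqrt{51}}{875}) = \frac{186}{875} - \frac{36 \sqrt{51}}{875}$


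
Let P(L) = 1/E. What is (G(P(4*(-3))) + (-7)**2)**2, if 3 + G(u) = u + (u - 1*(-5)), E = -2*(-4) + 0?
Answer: 42025/16 ≈ 2626.6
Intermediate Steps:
E = 8 (E = 8 + 0 = 8)
P(L) = 1/8
G(u) = 2 + 2*u (G(u) = -3 + (u + (u - 1*(-5))) = -3 + (u + (u + 5)) = -3 + (u + (5 + u)) = -3 + (5 + 2*u) = 2 + 2*u)
(G(P(4*(-3))) + (-7)**2)**2 = ((2 + 2*(1/8)) + (-7)**2)**2 = ((2 + 1/4) + 49)**2 = (9/4 + 49)**2 = (205/4)**2 = 42025/16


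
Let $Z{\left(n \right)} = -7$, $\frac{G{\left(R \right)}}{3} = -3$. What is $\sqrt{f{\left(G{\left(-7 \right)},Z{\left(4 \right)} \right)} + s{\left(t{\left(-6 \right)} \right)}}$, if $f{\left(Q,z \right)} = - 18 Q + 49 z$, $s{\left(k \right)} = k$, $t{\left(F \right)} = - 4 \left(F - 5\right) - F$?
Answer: $i \sqrt{131} \approx 11.446 i$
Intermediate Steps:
$t{\left(F \right)} = 20 - 5 F$ ($t{\left(F \right)} = - 4 \left(-5 + F\right) - F = \left(20 - 4 F\right) - F = 20 - 5 F$)
$G{\left(R \right)} = -9$ ($G{\left(R \right)} = 3 \left(-3\right) = -9$)
$\sqrt{f{\left(G{\left(-7 \right)},Z{\left(4 \right)} \right)} + s{\left(t{\left(-6 \right)} \right)}} = \sqrt{\left(\left(-18\right) \left(-9\right) + 49 \left(-7\right)\right) + \left(20 - -30\right)} = \sqrt{\left(162 - 343\right) + \left(20 + 30\right)} = \sqrt{-181 + 50} = \sqrt{-131} = i \sqrt{131}$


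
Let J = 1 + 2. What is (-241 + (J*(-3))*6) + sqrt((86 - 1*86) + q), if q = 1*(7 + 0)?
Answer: -295 + sqrt(7) ≈ -292.35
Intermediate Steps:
J = 3
q = 7 (q = 1*7 = 7)
(-241 + (J*(-3))*6) + sqrt((86 - 1*86) + q) = (-241 + (3*(-3))*6) + sqrt((86 - 1*86) + 7) = (-241 - 9*6) + sqrt((86 - 86) + 7) = (-241 - 54) + sqrt(0 + 7) = -295 + sqrt(7)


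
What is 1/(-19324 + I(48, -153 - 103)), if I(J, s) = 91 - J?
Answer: -1/19281 ≈ -5.1865e-5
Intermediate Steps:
1/(-19324 + I(48, -153 - 103)) = 1/(-19324 + (91 - 1*48)) = 1/(-19324 + (91 - 48)) = 1/(-19324 + 43) = 1/(-19281) = -1/19281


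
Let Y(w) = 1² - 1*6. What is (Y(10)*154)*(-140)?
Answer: 107800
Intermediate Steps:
Y(w) = -5 (Y(w) = 1 - 6 = -5)
(Y(10)*154)*(-140) = -5*154*(-140) = -770*(-140) = 107800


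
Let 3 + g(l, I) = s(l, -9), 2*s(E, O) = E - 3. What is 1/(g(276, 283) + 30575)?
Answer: 2/61417 ≈ 3.2564e-5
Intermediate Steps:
s(E, O) = -3/2 + E/2 (s(E, O) = (E - 3)/2 = (-3 + E)/2 = -3/2 + E/2)
g(l, I) = -9/2 + l/2 (g(l, I) = -3 + (-3/2 + l/2) = -9/2 + l/2)
1/(g(276, 283) + 30575) = 1/((-9/2 + (½)*276) + 30575) = 1/((-9/2 + 138) + 30575) = 1/(267/2 + 30575) = 1/(61417/2) = 2/61417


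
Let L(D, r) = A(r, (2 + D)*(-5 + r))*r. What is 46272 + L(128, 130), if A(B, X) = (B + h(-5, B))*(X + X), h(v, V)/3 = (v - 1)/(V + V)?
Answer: 549003772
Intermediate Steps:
h(v, V) = 3*(-1 + v)/(2*V) (h(v, V) = 3*((v - 1)/(V + V)) = 3*((-1 + v)/((2*V))) = 3*((-1 + v)*(1/(2*V))) = 3*((-1 + v)/(2*V)) = 3*(-1 + v)/(2*V))
A(B, X) = 2*X*(B - 9/B) (A(B, X) = (B + 3*(-1 - 5)/(2*B))*(X + X) = (B + (3/2)*(-6)/B)*(2*X) = (B - 9/B)*(2*X) = 2*X*(B - 9/B))
L(D, r) = 2*(-9 + r²)*(-5 + r)*(2 + D) (L(D, r) = (2*((2 + D)*(-5 + r))*(-9 + r²)/r)*r = (2*((-5 + r)*(2 + D))*(-9 + r²)/r)*r = (2*(-9 + r²)*(-5 + r)*(2 + D)/r)*r = 2*(-9 + r²)*(-5 + r)*(2 + D))
46272 + L(128, 130) = 46272 + 2*(-9 + 130²)*(-10 - 5*128 + 2*130 + 128*130) = 46272 + 2*(-9 + 16900)*(-10 - 640 + 260 + 16640) = 46272 + 2*16891*16250 = 46272 + 548957500 = 549003772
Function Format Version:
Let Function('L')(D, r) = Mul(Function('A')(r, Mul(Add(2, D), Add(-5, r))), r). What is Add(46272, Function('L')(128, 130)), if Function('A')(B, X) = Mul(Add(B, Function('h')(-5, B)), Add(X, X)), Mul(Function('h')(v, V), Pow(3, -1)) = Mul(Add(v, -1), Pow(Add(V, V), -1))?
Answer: 549003772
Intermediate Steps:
Function('h')(v, V) = Mul(Rational(3, 2), Pow(V, -1), Add(-1, v)) (Function('h')(v, V) = Mul(3, Mul(Add(v, -1), Pow(Add(V, V), -1))) = Mul(3, Mul(Add(-1, v), Pow(Mul(2, V), -1))) = Mul(3, Mul(Add(-1, v), Mul(Rational(1, 2), Pow(V, -1)))) = Mul(3, Mul(Rational(1, 2), Pow(V, -1), Add(-1, v))) = Mul(Rational(3, 2), Pow(V, -1), Add(-1, v)))
Function('A')(B, X) = Mul(2, X, Add(B, Mul(-9, Pow(B, -1)))) (Function('A')(B, X) = Mul(Add(B, Mul(Rational(3, 2), Pow(B, -1), Add(-1, -5))), Add(X, X)) = Mul(Add(B, Mul(Rational(3, 2), Pow(B, -1), -6)), Mul(2, X)) = Mul(Add(B, Mul(-9, Pow(B, -1))), Mul(2, X)) = Mul(2, X, Add(B, Mul(-9, Pow(B, -1)))))
Function('L')(D, r) = Mul(2, Add(-9, Pow(r, 2)), Add(-5, r), Add(2, D)) (Function('L')(D, r) = Mul(Mul(2, Mul(Add(2, D), Add(-5, r)), Pow(r, -1), Add(-9, Pow(r, 2))), r) = Mul(Mul(2, Mul(Add(-5, r), Add(2, D)), Pow(r, -1), Add(-9, Pow(r, 2))), r) = Mul(Mul(2, Pow(r, -1), Add(-9, Pow(r, 2)), Add(-5, r), Add(2, D)), r) = Mul(2, Add(-9, Pow(r, 2)), Add(-5, r), Add(2, D)))
Add(46272, Function('L')(128, 130)) = Add(46272, Mul(2, Add(-9, Pow(130, 2)), Add(-10, Mul(-5, 128), Mul(2, 130), Mul(128, 130)))) = Add(46272, Mul(2, Add(-9, 16900), Add(-10, -640, 260, 16640))) = Add(46272, Mul(2, 16891, 16250)) = Add(46272, 548957500) = 549003772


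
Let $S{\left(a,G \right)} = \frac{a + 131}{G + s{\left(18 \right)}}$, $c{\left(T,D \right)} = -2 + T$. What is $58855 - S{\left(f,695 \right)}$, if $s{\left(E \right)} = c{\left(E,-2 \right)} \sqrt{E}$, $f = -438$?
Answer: $\frac{28157445900}{478417} - \frac{14736 \sqrt{2}}{478417} \approx 58855.0$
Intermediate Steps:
$s{\left(E \right)} = \sqrt{E} \left(-2 + E\right)$ ($s{\left(E \right)} = \left(-2 + E\right) \sqrt{E} = \sqrt{E} \left(-2 + E\right)$)
$S{\left(a,G \right)} = \frac{131 + a}{G + 48 \sqrt{2}}$ ($S{\left(a,G \right)} = \frac{a + 131}{G + \sqrt{18} \left(-2 + 18\right)} = \frac{131 + a}{G + 3 \sqrt{2} \cdot 16} = \frac{131 + a}{G + 48 \sqrt{2}}$)
$58855 - S{\left(f,695 \right)} = 58855 - \frac{131 - 438}{695 + 48 \sqrt{2}} = 58855 - \frac{1}{695 + 48 \sqrt{2}} \left(-307\right) = 58855 - - \frac{307}{695 + 48 \sqrt{2}} = 58855 + \frac{307}{695 + 48 \sqrt{2}}$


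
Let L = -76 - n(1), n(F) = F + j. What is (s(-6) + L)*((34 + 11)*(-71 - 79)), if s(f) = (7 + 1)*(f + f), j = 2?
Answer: 1181250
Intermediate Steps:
n(F) = 2 + F (n(F) = F + 2 = 2 + F)
s(f) = 16*f (s(f) = 8*(2*f) = 16*f)
L = -79 (L = -76 - (2 + 1) = -76 - 1*3 = -76 - 3 = -79)
(s(-6) + L)*((34 + 11)*(-71 - 79)) = (16*(-6) - 79)*((34 + 11)*(-71 - 79)) = (-96 - 79)*(45*(-150)) = -175*(-6750) = 1181250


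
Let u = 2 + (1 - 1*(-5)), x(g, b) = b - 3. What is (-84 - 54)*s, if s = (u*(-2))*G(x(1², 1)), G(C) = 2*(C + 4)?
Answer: 8832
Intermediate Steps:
x(g, b) = -3 + b
G(C) = 8 + 2*C (G(C) = 2*(4 + C) = 8 + 2*C)
u = 8 (u = 2 + (1 + 5) = 2 + 6 = 8)
s = -64 (s = (8*(-2))*(8 + 2*(-3 + 1)) = -16*(8 + 2*(-2)) = -16*(8 - 4) = -16*4 = -64)
(-84 - 54)*s = (-84 - 54)*(-64) = -138*(-64) = 8832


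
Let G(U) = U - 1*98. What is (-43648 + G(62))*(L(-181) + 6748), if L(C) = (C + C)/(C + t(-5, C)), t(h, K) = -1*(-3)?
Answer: -26243294052/89 ≈ -2.9487e+8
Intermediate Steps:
t(h, K) = 3
L(C) = 2*C/(3 + C) (L(C) = (C + C)/(C + 3) = (2*C)/(3 + C) = 2*C/(3 + C))
G(U) = -98 + U (G(U) = U - 98 = -98 + U)
(-43648 + G(62))*(L(-181) + 6748) = (-43648 + (-98 + 62))*(2*(-181)/(3 - 181) + 6748) = (-43648 - 36)*(2*(-181)/(-178) + 6748) = -43684*(2*(-181)*(-1/178) + 6748) = -43684*(181/89 + 6748) = -43684*600753/89 = -26243294052/89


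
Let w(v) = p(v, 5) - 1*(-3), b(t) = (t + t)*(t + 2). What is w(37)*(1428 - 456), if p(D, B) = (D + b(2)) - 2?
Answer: 52488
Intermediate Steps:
b(t) = 2*t*(2 + t) (b(t) = (2*t)*(2 + t) = 2*t*(2 + t))
p(D, B) = 14 + D (p(D, B) = (D + 2*2*(2 + 2)) - 2 = (D + 2*2*4) - 2 = (D + 16) - 2 = (16 + D) - 2 = 14 + D)
w(v) = 17 + v (w(v) = (14 + v) - 1*(-3) = (14 + v) + 3 = 17 + v)
w(37)*(1428 - 456) = (17 + 37)*(1428 - 456) = 54*972 = 52488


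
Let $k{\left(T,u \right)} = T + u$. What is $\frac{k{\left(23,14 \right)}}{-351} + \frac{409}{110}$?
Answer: $\frac{139489}{38610} \approx 3.6128$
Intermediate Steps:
$\frac{k{\left(23,14 \right)}}{-351} + \frac{409}{110} = \frac{23 + 14}{-351} + \frac{409}{110} = 37 \left(- \frac{1}{351}\right) + 409 \cdot \frac{1}{110} = - \frac{37}{351} + \frac{409}{110} = \frac{139489}{38610}$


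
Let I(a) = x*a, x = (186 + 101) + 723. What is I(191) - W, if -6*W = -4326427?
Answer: -3168967/6 ≈ -5.2816e+5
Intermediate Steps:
W = 4326427/6 (W = -⅙*(-4326427) = 4326427/6 ≈ 7.2107e+5)
x = 1010 (x = 287 + 723 = 1010)
I(a) = 1010*a
I(191) - W = 1010*191 - 1*4326427/6 = 192910 - 4326427/6 = -3168967/6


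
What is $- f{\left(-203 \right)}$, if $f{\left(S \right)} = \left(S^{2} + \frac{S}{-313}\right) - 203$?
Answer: $- \frac{12835081}{313} \approx -41007.0$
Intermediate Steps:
$f{\left(S \right)} = -203 + S^{2} - \frac{S}{313}$ ($f{\left(S \right)} = \left(S^{2} - \frac{S}{313}\right) - 203 = -203 + S^{2} - \frac{S}{313}$)
$- f{\left(-203 \right)} = - (-203 + \left(-203\right)^{2} - - \frac{203}{313}) = - (-203 + 41209 + \frac{203}{313}) = \left(-1\right) \frac{12835081}{313} = - \frac{12835081}{313}$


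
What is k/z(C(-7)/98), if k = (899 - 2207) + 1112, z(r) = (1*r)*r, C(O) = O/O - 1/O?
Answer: -5764801/4 ≈ -1.4412e+6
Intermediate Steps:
C(O) = 1 - 1/O
z(r) = r**2 (z(r) = r*r = r**2)
k = -196 (k = -1308 + 1112 = -196)
k/z(C(-7)/98) = -196*470596/(-1 - 7)**2 = -196/((-1/7*(-8)*(1/98))**2) = -196/(((8/7)*(1/98))**2) = -196/((4/343)**2) = -196/16/117649 = -196*117649/16 = -5764801/4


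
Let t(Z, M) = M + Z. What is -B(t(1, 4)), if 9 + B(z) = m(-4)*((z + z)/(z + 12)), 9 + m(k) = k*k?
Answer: 83/17 ≈ 4.8824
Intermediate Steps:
m(k) = -9 + k**2 (m(k) = -9 + k*k = -9 + k**2)
B(z) = -9 + 14*z/(12 + z) (B(z) = -9 + (-9 + (-4)**2)*((z + z)/(z + 12)) = -9 + (-9 + 16)*((2*z)/(12 + z)) = -9 + 7*(2*z/(12 + z)) = -9 + 14*z/(12 + z))
-B(t(1, 4)) = -(-108 + 5*(4 + 1))/(12 + (4 + 1)) = -(-108 + 5*5)/(12 + 5) = -(-108 + 25)/17 = -(-83)/17 = -1*(-83/17) = 83/17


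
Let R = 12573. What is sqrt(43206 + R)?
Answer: sqrt(55779) ≈ 236.18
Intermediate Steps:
sqrt(43206 + R) = sqrt(43206 + 12573) = sqrt(55779)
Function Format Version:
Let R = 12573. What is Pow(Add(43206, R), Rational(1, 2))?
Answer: Pow(55779, Rational(1, 2)) ≈ 236.18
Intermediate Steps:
Pow(Add(43206, R), Rational(1, 2)) = Pow(Add(43206, 12573), Rational(1, 2)) = Pow(55779, Rational(1, 2))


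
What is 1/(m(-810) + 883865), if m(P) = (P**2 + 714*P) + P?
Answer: 1/960815 ≈ 1.0408e-6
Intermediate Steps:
m(P) = P**2 + 715*P
1/(m(-810) + 883865) = 1/(-810*(715 - 810) + 883865) = 1/(-810*(-95) + 883865) = 1/(76950 + 883865) = 1/960815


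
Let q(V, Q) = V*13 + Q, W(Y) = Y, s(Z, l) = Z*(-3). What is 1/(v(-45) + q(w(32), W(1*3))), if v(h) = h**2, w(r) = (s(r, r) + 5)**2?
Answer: 1/109681 ≈ 9.1173e-6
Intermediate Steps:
s(Z, l) = -3*Z
w(r) = (5 - 3*r)**2 (w(r) = (-3*r + 5)**2 = (5 - 3*r)**2)
q(V, Q) = Q + 13*V (q(V, Q) = 13*V + Q = Q + 13*V)
1/(v(-45) + q(w(32), W(1*3))) = 1/((-45)**2 + (1*3 + 13*(-5 + 3*32)**2)) = 1/(2025 + (3 + 13*(-5 + 96)**2)) = 1/(2025 + (3 + 13*91**2)) = 1/(2025 + (3 + 13*8281)) = 1/(2025 + (3 + 107653)) = 1/(2025 + 107656) = 1/109681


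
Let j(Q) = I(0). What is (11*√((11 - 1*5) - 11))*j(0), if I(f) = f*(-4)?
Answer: 0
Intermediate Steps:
I(f) = -4*f
j(Q) = 0 (j(Q) = -4*0 = 0)
(11*√((11 - 1*5) - 11))*j(0) = (11*√((11 - 1*5) - 11))*0 = (11*√((11 - 5) - 11))*0 = (11*√(6 - 11))*0 = (11*√(-5))*0 = (11*(I*√5))*0 = (11*I*√5)*0 = 0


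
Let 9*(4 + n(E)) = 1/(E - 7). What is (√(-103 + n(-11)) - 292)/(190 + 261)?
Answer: -292/451 + I*√34670/8118 ≈ -0.64745 + 0.022937*I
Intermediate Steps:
n(E) = -4 + 1/(9*(-7 + E)) (n(E) = -4 + 1/(9*(E - 7)) = -4 + 1/(9*(-7 + E)))
(√(-103 + n(-11)) - 292)/(190 + 261) = (√(-103 + (253 - 36*(-11))/(9*(-7 - 11))) - 292)/(190 + 261) = (√(-103 + (⅑)*(253 + 396)/(-18)) - 292)/451 = (√(-103 + (⅑)*(-1/18)*649) - 292)*(1/451) = (√(-103 - 649/162) - 292)*(1/451) = (√(-17335/162) - 292)*(1/451) = (I*√34670/18 - 292)*(1/451) = (-292 + I*√34670/18)*(1/451) = -292/451 + I*√34670/8118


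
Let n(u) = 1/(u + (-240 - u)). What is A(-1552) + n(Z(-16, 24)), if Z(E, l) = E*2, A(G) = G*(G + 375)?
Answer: 438408959/240 ≈ 1.8267e+6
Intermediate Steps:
A(G) = G*(375 + G)
Z(E, l) = 2*E
n(u) = -1/240 (n(u) = 1/(-240) = -1/240)
A(-1552) + n(Z(-16, 24)) = -1552*(375 - 1552) - 1/240 = -1552*(-1177) - 1/240 = 1826704 - 1/240 = 438408959/240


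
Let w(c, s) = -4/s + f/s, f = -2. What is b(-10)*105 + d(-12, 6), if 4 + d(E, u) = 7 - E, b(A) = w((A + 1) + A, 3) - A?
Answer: 855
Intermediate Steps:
w(c, s) = -6/s (w(c, s) = -4/s - 2/s = -6/s)
b(A) = -2 - A (b(A) = -6/3 - A = -6*1/3 - A = -2 - A)
d(E, u) = 3 - E (d(E, u) = -4 + (7 - E) = 3 - E)
b(-10)*105 + d(-12, 6) = (-2 - 1*(-10))*105 + (3 - 1*(-12)) = (-2 + 10)*105 + (3 + 12) = 8*105 + 15 = 840 + 15 = 855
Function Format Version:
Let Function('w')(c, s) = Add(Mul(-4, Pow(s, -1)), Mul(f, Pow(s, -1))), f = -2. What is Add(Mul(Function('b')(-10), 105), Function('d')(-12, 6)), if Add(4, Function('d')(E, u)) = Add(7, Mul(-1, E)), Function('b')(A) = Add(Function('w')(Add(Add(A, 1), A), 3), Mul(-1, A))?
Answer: 855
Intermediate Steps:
Function('w')(c, s) = Mul(-6, Pow(s, -1)) (Function('w')(c, s) = Add(Mul(-4, Pow(s, -1)), Mul(-2, Pow(s, -1))) = Mul(-6, Pow(s, -1)))
Function('b')(A) = Add(-2, Mul(-1, A)) (Function('b')(A) = Add(Mul(-6, Pow(3, -1)), Mul(-1, A)) = Add(Mul(-6, Rational(1, 3)), Mul(-1, A)) = Add(-2, Mul(-1, A)))
Function('d')(E, u) = Add(3, Mul(-1, E)) (Function('d')(E, u) = Add(-4, Add(7, Mul(-1, E))) = Add(3, Mul(-1, E)))
Add(Mul(Function('b')(-10), 105), Function('d')(-12, 6)) = Add(Mul(Add(-2, Mul(-1, -10)), 105), Add(3, Mul(-1, -12))) = Add(Mul(Add(-2, 10), 105), Add(3, 12)) = Add(Mul(8, 105), 15) = Add(840, 15) = 855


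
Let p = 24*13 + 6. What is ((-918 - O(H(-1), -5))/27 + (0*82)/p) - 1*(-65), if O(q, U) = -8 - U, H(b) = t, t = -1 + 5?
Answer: 280/9 ≈ 31.111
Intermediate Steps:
t = 4
H(b) = 4
p = 318 (p = 312 + 6 = 318)
((-918 - O(H(-1), -5))/27 + (0*82)/p) - 1*(-65) = ((-918 - (-8 - 1*(-5)))/27 + (0*82)/318) - 1*(-65) = ((-918 - (-8 + 5))*(1/27) + 0*(1/318)) + 65 = ((-918 - 1*(-3))*(1/27) + 0) + 65 = ((-918 + 3)*(1/27) + 0) + 65 = (-915*1/27 + 0) + 65 = (-305/9 + 0) + 65 = -305/9 + 65 = 280/9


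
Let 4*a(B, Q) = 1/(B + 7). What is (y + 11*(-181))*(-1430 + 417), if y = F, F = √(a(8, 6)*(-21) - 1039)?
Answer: 2016883 - 13169*I*√615/10 ≈ 2.0169e+6 - 32658.0*I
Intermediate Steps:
a(B, Q) = 1/(4*(7 + B)) (a(B, Q) = 1/(4*(B + 7)) = 1/(4*(7 + B)))
F = 13*I*√615/10 (F = √((1/(4*(7 + 8)))*(-21) - 1039) = √(((¼)/15)*(-21) - 1039) = √(((¼)*(1/15))*(-21) - 1039) = √((1/60)*(-21) - 1039) = √(-7/20 - 1039) = √(-20787/20) = 13*I*√615/10 ≈ 32.239*I)
y = 13*I*√615/10 ≈ 32.239*I
(y + 11*(-181))*(-1430 + 417) = (13*I*√615/10 + 11*(-181))*(-1430 + 417) = (13*I*√615/10 - 1991)*(-1013) = (-1991 + 13*I*√615/10)*(-1013) = 2016883 - 13169*I*√615/10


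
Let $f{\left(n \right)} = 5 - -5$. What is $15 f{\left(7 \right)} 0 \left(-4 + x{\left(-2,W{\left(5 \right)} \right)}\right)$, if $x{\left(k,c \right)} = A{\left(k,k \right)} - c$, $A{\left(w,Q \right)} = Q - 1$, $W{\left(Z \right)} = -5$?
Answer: $0$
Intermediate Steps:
$A{\left(w,Q \right)} = -1 + Q$
$x{\left(k,c \right)} = -1 + k - c$ ($x{\left(k,c \right)} = \left(-1 + k\right) - c = -1 + k - c$)
$f{\left(n \right)} = 10$ ($f{\left(n \right)} = 5 + 5 = 10$)
$15 f{\left(7 \right)} 0 \left(-4 + x{\left(-2,W{\left(5 \right)} \right)}\right) = 15 \cdot 10 \cdot 0 \left(-4 - -2\right) = 150 \cdot 0 \left(-4 - -2\right) = 150 \cdot 0 \left(-4 + 2\right) = 150 \cdot 0 \left(-2\right) = 150 \cdot 0 = 0$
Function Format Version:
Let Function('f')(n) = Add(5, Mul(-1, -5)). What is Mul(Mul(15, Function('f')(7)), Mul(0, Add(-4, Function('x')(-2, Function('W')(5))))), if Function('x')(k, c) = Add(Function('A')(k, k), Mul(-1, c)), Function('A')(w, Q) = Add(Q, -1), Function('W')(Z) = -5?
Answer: 0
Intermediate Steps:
Function('A')(w, Q) = Add(-1, Q)
Function('x')(k, c) = Add(-1, k, Mul(-1, c)) (Function('x')(k, c) = Add(Add(-1, k), Mul(-1, c)) = Add(-1, k, Mul(-1, c)))
Function('f')(n) = 10 (Function('f')(n) = Add(5, 5) = 10)
Mul(Mul(15, Function('f')(7)), Mul(0, Add(-4, Function('x')(-2, Function('W')(5))))) = Mul(Mul(15, 10), Mul(0, Add(-4, Add(-1, -2, Mul(-1, -5))))) = Mul(150, Mul(0, Add(-4, Add(-1, -2, 5)))) = Mul(150, Mul(0, Add(-4, 2))) = Mul(150, Mul(0, -2)) = Mul(150, 0) = 0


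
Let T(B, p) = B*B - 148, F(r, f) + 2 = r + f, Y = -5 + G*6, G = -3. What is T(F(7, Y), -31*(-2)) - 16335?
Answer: -16159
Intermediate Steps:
Y = -23 (Y = -5 - 3*6 = -5 - 18 = -23)
F(r, f) = -2 + f + r (F(r, f) = -2 + (r + f) = -2 + (f + r) = -2 + f + r)
T(B, p) = -148 + B² (T(B, p) = B² - 148 = -148 + B²)
T(F(7, Y), -31*(-2)) - 16335 = (-148 + (-2 - 23 + 7)²) - 16335 = (-148 + (-18)²) - 16335 = (-148 + 324) - 16335 = 176 - 16335 = -16159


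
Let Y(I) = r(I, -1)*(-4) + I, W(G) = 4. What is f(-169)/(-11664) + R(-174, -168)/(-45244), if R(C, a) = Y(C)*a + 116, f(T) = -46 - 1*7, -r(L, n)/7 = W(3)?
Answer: -30111829/131931504 ≈ -0.22824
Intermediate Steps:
r(L, n) = -28 (r(L, n) = -7*4 = -28)
f(T) = -53 (f(T) = -46 - 7 = -53)
Y(I) = 112 + I (Y(I) = -28*(-4) + I = 112 + I)
R(C, a) = 116 + a*(112 + C) (R(C, a) = (112 + C)*a + 116 = a*(112 + C) + 116 = 116 + a*(112 + C))
f(-169)/(-11664) + R(-174, -168)/(-45244) = -53/(-11664) + (116 - 168*(112 - 174))/(-45244) = -53*(-1/11664) + (116 - 168*(-62))*(-1/45244) = 53/11664 + (116 + 10416)*(-1/45244) = 53/11664 + 10532*(-1/45244) = 53/11664 - 2633/11311 = -30111829/131931504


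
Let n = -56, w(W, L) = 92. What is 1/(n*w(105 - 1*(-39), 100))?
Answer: -1/5152 ≈ -0.00019410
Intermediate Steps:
1/(n*w(105 - 1*(-39), 100)) = 1/(-56*92) = 1/(-5152) = -1/5152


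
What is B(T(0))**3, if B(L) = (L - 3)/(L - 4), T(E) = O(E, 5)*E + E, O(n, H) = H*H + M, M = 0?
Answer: 27/64 ≈ 0.42188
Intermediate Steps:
O(n, H) = H**2 (O(n, H) = H*H + 0 = H**2 + 0 = H**2)
T(E) = 26*E (T(E) = 5**2*E + E = 25*E + E = 26*E)
B(L) = (-3 + L)/(-4 + L)
B(T(0))**3 = ((-3 + 26*0)/(-4 + 26*0))**3 = ((-3 + 0)/(-4 + 0))**3 = (-3/(-4))**3 = (-1/4*(-3))**3 = (3/4)**3 = 27/64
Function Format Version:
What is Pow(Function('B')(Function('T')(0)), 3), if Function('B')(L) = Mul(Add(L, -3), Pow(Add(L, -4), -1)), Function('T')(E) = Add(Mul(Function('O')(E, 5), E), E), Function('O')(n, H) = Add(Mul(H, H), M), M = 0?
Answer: Rational(27, 64) ≈ 0.42188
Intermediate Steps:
Function('O')(n, H) = Pow(H, 2) (Function('O')(n, H) = Add(Mul(H, H), 0) = Add(Pow(H, 2), 0) = Pow(H, 2))
Function('T')(E) = Mul(26, E) (Function('T')(E) = Add(Mul(Pow(5, 2), E), E) = Add(Mul(25, E), E) = Mul(26, E))
Function('B')(L) = Mul(Pow(Add(-4, L), -1), Add(-3, L)) (Function('B')(L) = Mul(Add(-3, L), Pow(Add(-4, L), -1)) = Mul(Pow(Add(-4, L), -1), Add(-3, L)))
Pow(Function('B')(Function('T')(0)), 3) = Pow(Mul(Pow(Add(-4, Mul(26, 0)), -1), Add(-3, Mul(26, 0))), 3) = Pow(Mul(Pow(Add(-4, 0), -1), Add(-3, 0)), 3) = Pow(Mul(Pow(-4, -1), -3), 3) = Pow(Mul(Rational(-1, 4), -3), 3) = Pow(Rational(3, 4), 3) = Rational(27, 64)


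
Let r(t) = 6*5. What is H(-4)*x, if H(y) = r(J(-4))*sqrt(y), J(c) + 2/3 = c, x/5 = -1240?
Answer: -372000*I ≈ -3.72e+5*I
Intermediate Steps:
x = -6200 (x = 5*(-1240) = -6200)
J(c) = -2/3 + c
r(t) = 30
H(y) = 30*sqrt(y)
H(-4)*x = (30*sqrt(-4))*(-6200) = (30*(2*I))*(-6200) = (60*I)*(-6200) = -372000*I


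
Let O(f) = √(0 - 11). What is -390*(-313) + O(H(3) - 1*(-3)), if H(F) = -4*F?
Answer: 122070 + I*√11 ≈ 1.2207e+5 + 3.3166*I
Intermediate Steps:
O(f) = I*√11 (O(f) = √(-11) = I*√11)
-390*(-313) + O(H(3) - 1*(-3)) = -390*(-313) + I*√11 = 122070 + I*√11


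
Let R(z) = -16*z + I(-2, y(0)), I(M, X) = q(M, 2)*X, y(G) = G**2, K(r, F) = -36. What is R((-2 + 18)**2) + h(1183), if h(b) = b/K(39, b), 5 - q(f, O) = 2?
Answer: -148639/36 ≈ -4128.9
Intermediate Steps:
q(f, O) = 3 (q(f, O) = 5 - 1*2 = 5 - 2 = 3)
I(M, X) = 3*X
h(b) = -b/36 (h(b) = b/(-36) = b*(-1/36) = -b/36)
R(z) = -16*z (R(z) = -16*z + 3*0**2 = -16*z + 3*0 = -16*z + 0 = -16*z)
R((-2 + 18)**2) + h(1183) = -16*(-2 + 18)**2 - 1/36*1183 = -16*16**2 - 1183/36 = -16*256 - 1183/36 = -4096 - 1183/36 = -148639/36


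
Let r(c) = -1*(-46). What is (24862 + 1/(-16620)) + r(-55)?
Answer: 413970959/16620 ≈ 24908.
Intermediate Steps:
r(c) = 46
(24862 + 1/(-16620)) + r(-55) = (24862 + 1/(-16620)) + 46 = (24862 - 1/16620) + 46 = 413206439/16620 + 46 = 413970959/16620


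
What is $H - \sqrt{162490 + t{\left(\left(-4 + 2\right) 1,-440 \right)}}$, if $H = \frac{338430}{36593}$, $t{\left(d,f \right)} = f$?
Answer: $\frac{338430}{36593} - 5 \sqrt{6482} \approx -393.31$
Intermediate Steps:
$H = \frac{338430}{36593}$ ($H = 338430 \cdot \frac{1}{36593} = \frac{338430}{36593} \approx 9.2485$)
$H - \sqrt{162490 + t{\left(\left(-4 + 2\right) 1,-440 \right)}} = \frac{338430}{36593} - \sqrt{162490 - 440} = \frac{338430}{36593} - \sqrt{162050} = \frac{338430}{36593} - 5 \sqrt{6482}$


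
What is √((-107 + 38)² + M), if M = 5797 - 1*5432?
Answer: √5126 ≈ 71.596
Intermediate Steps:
M = 365 (M = 5797 - 5432 = 365)
√((-107 + 38)² + M) = √((-107 + 38)² + 365) = √((-69)² + 365) = √(4761 + 365) = √5126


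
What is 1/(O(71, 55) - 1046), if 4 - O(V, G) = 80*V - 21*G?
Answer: -1/5567 ≈ -0.00017963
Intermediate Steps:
O(V, G) = 4 - 80*V + 21*G (O(V, G) = 4 - (80*V - 21*G) = 4 - (-21*G + 80*V) = 4 + (-80*V + 21*G) = 4 - 80*V + 21*G)
1/(O(71, 55) - 1046) = 1/((4 - 80*71 + 21*55) - 1046) = 1/((4 - 5680 + 1155) - 1046) = 1/(-4521 - 1046) = 1/(-5567) = -1/5567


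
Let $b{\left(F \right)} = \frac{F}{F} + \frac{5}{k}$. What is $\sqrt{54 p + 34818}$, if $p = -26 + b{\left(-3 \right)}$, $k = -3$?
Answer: $\sqrt{33378} \approx 182.7$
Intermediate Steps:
$b{\left(F \right)} = - \frac{2}{3}$ ($b{\left(F \right)} = \frac{F}{F} + \frac{5}{-3} = 1 + 5 \left(- \frac{1}{3}\right) = 1 - \frac{5}{3} = - \frac{2}{3}$)
$p = - \frac{80}{3}$ ($p = -26 - \frac{2}{3} = - \frac{80}{3} \approx -26.667$)
$\sqrt{54 p + 34818} = \sqrt{54 \left(- \frac{80}{3}\right) + 34818} = \sqrt{-1440 + 34818} = \sqrt{33378}$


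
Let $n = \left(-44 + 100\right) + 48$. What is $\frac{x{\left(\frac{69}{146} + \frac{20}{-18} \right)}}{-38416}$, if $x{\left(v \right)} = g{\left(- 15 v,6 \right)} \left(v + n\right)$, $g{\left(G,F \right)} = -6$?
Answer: $\frac{135817}{8413104} \approx 0.016144$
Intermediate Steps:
$n = 104$ ($n = 56 + 48 = 104$)
$x{\left(v \right)} = -624 - 6 v$ ($x{\left(v \right)} = - 6 \left(v + 104\right) = - 6 \left(104 + v\right) = -624 - 6 v$)
$\frac{x{\left(\frac{69}{146} + \frac{20}{-18} \right)}}{-38416} = \frac{-624 - 6 \left(\frac{69}{146} + \frac{20}{-18}\right)}{-38416} = \left(-624 - 6 \left(69 \cdot \frac{1}{146} + 20 \left(- \frac{1}{18}\right)\right)\right) \left(- \frac{1}{38416}\right) = \left(-624 - 6 \left(\frac{69}{146} - \frac{10}{9}\right)\right) \left(- \frac{1}{38416}\right) = \left(-624 - - \frac{839}{219}\right) \left(- \frac{1}{38416}\right) = \left(-624 + \frac{839}{219}\right) \left(- \frac{1}{38416}\right) = \left(- \frac{135817}{219}\right) \left(- \frac{1}{38416}\right) = \frac{135817}{8413104}$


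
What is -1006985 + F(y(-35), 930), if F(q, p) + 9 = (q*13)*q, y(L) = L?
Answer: -991069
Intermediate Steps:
F(q, p) = -9 + 13*q² (F(q, p) = -9 + (q*13)*q = -9 + (13*q)*q = -9 + 13*q²)
-1006985 + F(y(-35), 930) = -1006985 + (-9 + 13*(-35)²) = -1006985 + (-9 + 13*1225) = -1006985 + (-9 + 15925) = -1006985 + 15916 = -991069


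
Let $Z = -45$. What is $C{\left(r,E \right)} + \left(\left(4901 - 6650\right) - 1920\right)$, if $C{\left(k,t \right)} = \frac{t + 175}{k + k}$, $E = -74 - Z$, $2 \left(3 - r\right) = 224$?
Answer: $- \frac{399994}{109} \approx -3669.7$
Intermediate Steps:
$r = -109$ ($r = 3 - 112 = -109$)
$E = -29$ ($E = -74 - -45 = -74 + 45 = -29$)
$C{\left(k,t \right)} = \frac{175 + t}{2 k}$
$C{\left(r,E \right)} + \left(\left(4901 - 6650\right) - 1920\right) = \frac{175 - 29}{2 \left(-109\right)} + \left(\left(4901 - 6650\right) - 1920\right) = \frac{1}{2} \left(- \frac{1}{109}\right) 146 - 3669 = - \frac{73}{109} - 3669 = - \frac{399994}{109}$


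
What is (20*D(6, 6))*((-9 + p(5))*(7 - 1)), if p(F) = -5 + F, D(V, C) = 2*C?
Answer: -12960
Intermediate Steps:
(20*D(6, 6))*((-9 + p(5))*(7 - 1)) = (20*(2*6))*((-9 + (-5 + 5))*(7 - 1)) = (20*12)*((-9 + 0)*6) = 240*(-9*6) = 240*(-54) = -12960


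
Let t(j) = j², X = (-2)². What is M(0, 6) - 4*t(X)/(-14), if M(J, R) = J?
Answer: 32/7 ≈ 4.5714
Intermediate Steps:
X = 4
M(0, 6) - 4*t(X)/(-14) = 0 - 4*4²/(-14) = 0 - 64*(-1)/14 = 0 - 4*(-8/7) = 0 + 32/7 = 32/7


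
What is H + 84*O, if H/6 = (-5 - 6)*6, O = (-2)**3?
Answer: -1068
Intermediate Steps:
O = -8
H = -396 (H = 6*((-5 - 6)*6) = 6*(-11*6) = 6*(-66) = -396)
H + 84*O = -396 + 84*(-8) = -396 - 672 = -1068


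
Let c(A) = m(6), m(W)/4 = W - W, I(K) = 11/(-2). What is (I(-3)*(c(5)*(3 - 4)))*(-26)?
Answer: 0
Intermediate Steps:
I(K) = -11/2 (I(K) = 11*(-½) = -11/2)
m(W) = 0 (m(W) = 4*(W - W) = 4*0 = 0)
c(A) = 0
(I(-3)*(c(5)*(3 - 4)))*(-26) = -0*(3 - 4)*(-26) = -0*(-1)*(-26) = -11/2*0*(-26) = 0*(-26) = 0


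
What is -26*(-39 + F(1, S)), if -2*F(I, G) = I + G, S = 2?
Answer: 1053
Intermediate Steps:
F(I, G) = -G/2 - I/2 (F(I, G) = -(I + G)/2 = -(G + I)/2 = -G/2 - I/2)
-26*(-39 + F(1, S)) = -26*(-39 + (-½*2 - ½*1)) = -26*(-39 + (-1 - ½)) = -26*(-39 - 3/2) = -26*(-81/2) = 1053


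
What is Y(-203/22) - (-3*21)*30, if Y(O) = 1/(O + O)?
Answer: 383659/203 ≈ 1889.9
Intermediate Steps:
Y(O) = 1/(2*O)
Y(-203/22) - (-3*21)*30 = 1/(2*((-203/22))) - (-3*21)*30 = 1/(2*((-203*1/22))) - (-63)*30 = 1/(2*(-203/22)) - 1*(-1890) = (1/2)*(-22/203) + 1890 = -11/203 + 1890 = 383659/203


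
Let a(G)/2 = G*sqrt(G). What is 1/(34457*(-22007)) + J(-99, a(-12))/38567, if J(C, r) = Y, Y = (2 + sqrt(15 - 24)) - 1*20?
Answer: -13649352149/29245170939833 + 3*I/38567 ≈ -0.00046672 + 7.7787e-5*I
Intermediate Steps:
a(G) = 2*G**(3/2) (a(G) = 2*(G*sqrt(G)) = 2*G**(3/2))
Y = -18 + 3*I (Y = (2 + sqrt(-9)) - 20 = (2 + 3*I) - 20 = -18 + 3*I ≈ -18.0 + 3.0*I)
J(C, r) = -18 + 3*I
1/(34457*(-22007)) + J(-99, a(-12))/38567 = 1/(34457*(-22007)) + (-18 + 3*I)/38567 = (1/34457)*(-1/22007) + (-18 + 3*I)*(1/38567) = -1/758295199 + (-18/38567 + 3*I/38567) = -13649352149/29245170939833 + 3*I/38567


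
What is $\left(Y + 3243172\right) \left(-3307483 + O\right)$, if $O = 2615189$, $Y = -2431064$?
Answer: $-562217495752$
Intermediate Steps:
$\left(Y + 3243172\right) \left(-3307483 + O\right) = \left(-2431064 + 3243172\right) \left(-3307483 + 2615189\right) = 812108 \left(-692294\right) = -562217495752$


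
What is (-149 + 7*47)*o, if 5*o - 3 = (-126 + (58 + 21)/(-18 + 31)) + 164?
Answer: 22032/13 ≈ 1694.8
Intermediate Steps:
o = 612/65 (o = 3/5 + ((-126 + (58 + 21)/(-18 + 31)) + 164)/5 = 3/5 + ((-126 + 79/13) + 164)/5 = 3/5 + (-1559/13 + 164)/5 = 3/5 + (1/5)*(573/13) = 3/5 + 573/65 = 612/65 ≈ 9.4154)
(-149 + 7*47)*o = (-149 + 7*47)*(612/65) = (-149 + 329)*(612/65) = 180*(612/65) = 22032/13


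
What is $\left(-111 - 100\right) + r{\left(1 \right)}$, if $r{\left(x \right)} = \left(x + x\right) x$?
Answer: $-209$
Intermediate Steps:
$r{\left(x \right)} = 2 x^{2}$ ($r{\left(x \right)} = 2 x x = 2 x^{2}$)
$\left(-111 - 100\right) + r{\left(1 \right)} = \left(-111 - 100\right) + 2 \cdot 1^{2} = -211 + 2 \cdot 1 = -211 + 2 = -209$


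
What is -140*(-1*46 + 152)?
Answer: -14840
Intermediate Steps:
-140*(-1*46 + 152) = -140*(-46 + 152) = -140*106 = -14840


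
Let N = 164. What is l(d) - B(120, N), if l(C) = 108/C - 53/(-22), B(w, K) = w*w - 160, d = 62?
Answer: -9708849/682 ≈ -14236.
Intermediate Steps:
B(w, K) = -160 + w² (B(w, K) = w² - 160 = -160 + w²)
l(C) = 53/22 + 108/C (l(C) = 108/C - 53*(-1/22) = 108/C + 53/22 = 53/22 + 108/C)
l(d) - B(120, N) = (53/22 + 108/62) - (-160 + 120²) = (53/22 + 108*(1/62)) - (-160 + 14400) = (53/22 + 54/31) - 1*14240 = 2831/682 - 14240 = -9708849/682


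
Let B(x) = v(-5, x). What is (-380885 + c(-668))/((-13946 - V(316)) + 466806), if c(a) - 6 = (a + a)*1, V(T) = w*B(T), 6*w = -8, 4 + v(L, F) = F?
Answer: -127405/151092 ≈ -0.84323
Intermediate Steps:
v(L, F) = -4 + F
B(x) = -4 + x
w = -4/3 (w = (1/6)*(-8) = -4/3 ≈ -1.3333)
V(T) = 16/3 - 4*T/3 (V(T) = -4*(-4 + T)/3 = 16/3 - 4*T/3)
c(a) = 6 + 2*a (c(a) = 6 + (a + a)*1 = 6 + (2*a)*1 = 6 + 2*a)
(-380885 + c(-668))/((-13946 - V(316)) + 466806) = (-380885 + (6 + 2*(-668)))/((-13946 - (16/3 - 4/3*316)) + 466806) = (-380885 + (6 - 1336))/((-13946 - (16/3 - 1264/3)) + 466806) = (-380885 - 1330)/((-13946 - 1*(-416)) + 466806) = -382215/((-13946 + 416) + 466806) = -382215/(-13530 + 466806) = -382215/453276 = -382215*1/453276 = -127405/151092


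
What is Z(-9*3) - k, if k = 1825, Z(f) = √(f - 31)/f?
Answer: -1825 - I*√58/27 ≈ -1825.0 - 0.28207*I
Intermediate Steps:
Z(f) = √(-31 + f)/f
Z(-9*3) - k = √(-31 - 9*3)/((-9*3)) - 1*1825 = √(-31 - 27)/(-27) - 1825 = -I*√58/27 - 1825 = -1825 - I*√58/27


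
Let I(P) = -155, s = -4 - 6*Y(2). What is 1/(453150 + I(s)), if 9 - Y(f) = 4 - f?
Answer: 1/452995 ≈ 2.2075e-6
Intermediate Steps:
Y(f) = 5 + f (Y(f) = 9 - (4 - f) = 9 + (-4 + f) = 5 + f)
s = -46 (s = -4 - 6*(5 + 2) = -4 - 6*7 = -4 - 42 = -46)
1/(453150 + I(s)) = 1/(453150 - 155) = 1/452995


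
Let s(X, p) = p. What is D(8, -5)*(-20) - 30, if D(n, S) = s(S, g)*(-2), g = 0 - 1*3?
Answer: -150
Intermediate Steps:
g = -3 (g = 0 - 3 = -3)
D(n, S) = 6 (D(n, S) = -3*(-2) = 6)
D(8, -5)*(-20) - 30 = 6*(-20) - 30 = -120 - 30 = -150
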